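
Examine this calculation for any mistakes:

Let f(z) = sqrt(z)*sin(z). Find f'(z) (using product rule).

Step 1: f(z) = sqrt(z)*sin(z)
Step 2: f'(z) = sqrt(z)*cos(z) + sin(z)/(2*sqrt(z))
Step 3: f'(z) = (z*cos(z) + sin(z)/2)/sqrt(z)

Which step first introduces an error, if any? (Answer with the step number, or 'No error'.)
No error

All steps in this derivation are correct.
The final answer f'(z) = (z*cos(z) + sin(z)/2)/sqrt(z) is valid.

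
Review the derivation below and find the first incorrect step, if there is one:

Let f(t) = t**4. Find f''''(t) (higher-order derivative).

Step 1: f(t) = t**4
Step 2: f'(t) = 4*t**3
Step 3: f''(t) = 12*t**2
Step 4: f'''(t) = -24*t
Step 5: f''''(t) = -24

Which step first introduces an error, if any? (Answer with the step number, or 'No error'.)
Step 4

Step 4 is incorrect due to a sign flip.
The step shows: -24*t
The correct value should be: 24*t

Explanation: The sign of the whole expression was flipped: the term 24*t was incorrectly written as -24*t
The later steps are derived from this incorrect expression, so the error originates in Step 4.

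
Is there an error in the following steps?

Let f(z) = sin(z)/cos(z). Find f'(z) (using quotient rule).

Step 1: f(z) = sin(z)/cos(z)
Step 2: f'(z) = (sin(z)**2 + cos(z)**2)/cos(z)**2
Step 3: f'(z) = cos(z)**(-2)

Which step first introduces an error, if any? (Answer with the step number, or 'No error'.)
No error

All steps in this derivation are correct.
The final answer f'(z) = cos(z)**(-2) is valid.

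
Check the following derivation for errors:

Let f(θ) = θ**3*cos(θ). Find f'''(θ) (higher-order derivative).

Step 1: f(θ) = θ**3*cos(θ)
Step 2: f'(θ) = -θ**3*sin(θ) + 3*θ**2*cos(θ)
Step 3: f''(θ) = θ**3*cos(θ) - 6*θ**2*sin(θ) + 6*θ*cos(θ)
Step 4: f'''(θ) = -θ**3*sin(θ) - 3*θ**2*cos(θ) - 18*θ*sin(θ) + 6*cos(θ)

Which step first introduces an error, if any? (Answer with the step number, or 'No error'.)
Step 3

Step 3 is incorrect due to a sign flip.
The step shows: θ**3*cos(θ) - 6*θ**2*sin(θ) + 6*θ*cos(θ)
The correct value should be: -θ**3*cos(θ) - 6*θ**2*sin(θ) + 6*θ*cos(θ)

Explanation: The sign of one term was flipped: the term -θ**3*cos(θ) was incorrectly written as θ**3*cos(θ)
The later steps are derived from this incorrect expression, so the error originates in Step 3.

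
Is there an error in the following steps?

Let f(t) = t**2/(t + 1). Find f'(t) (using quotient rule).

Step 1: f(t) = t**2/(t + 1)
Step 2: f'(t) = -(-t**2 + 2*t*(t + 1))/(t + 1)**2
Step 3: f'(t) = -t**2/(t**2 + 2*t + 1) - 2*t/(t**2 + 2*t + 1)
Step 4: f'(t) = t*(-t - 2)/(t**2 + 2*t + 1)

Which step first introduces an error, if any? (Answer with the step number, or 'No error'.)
Step 2

Step 2 is incorrect due to a sign flip.
The step shows: -(-t**2 + 2*t*(t + 1))/(t + 1)**2
The correct value should be: (-t**2 + 2*t*(t + 1))/(t + 1)**2

Explanation: The sign of the whole expression was flipped: the term (-t**2 + 2*t*(t + 1))/(t + 1)**2 was incorrectly written as -(-t**2 + 2*t*(t + 1))/(t + 1)**2
The later steps are derived from this incorrect expression, so the error originates in Step 2.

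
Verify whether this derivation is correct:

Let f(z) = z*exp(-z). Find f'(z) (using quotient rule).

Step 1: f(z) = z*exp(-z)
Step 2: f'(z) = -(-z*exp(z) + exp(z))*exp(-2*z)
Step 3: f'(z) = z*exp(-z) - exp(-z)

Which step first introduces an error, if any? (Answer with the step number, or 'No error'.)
Step 2

Step 2 is incorrect due to a sign flip.
The step shows: -(-z*exp(z) + exp(z))*exp(-2*z)
The correct value should be: (-z*exp(z) + exp(z))*exp(-2*z)

Explanation: The sign of the whole expression was flipped: the term (-z*exp(z) + exp(z))*exp(-2*z) was incorrectly written as -(-z*exp(z) + exp(z))*exp(-2*z)
The later steps are derived from this incorrect expression, so the error originates in Step 2.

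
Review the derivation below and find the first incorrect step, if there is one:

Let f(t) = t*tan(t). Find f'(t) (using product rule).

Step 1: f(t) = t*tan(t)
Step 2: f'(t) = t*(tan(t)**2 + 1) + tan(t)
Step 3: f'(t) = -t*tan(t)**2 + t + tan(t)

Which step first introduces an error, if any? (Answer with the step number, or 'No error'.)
Step 3

Step 3 is incorrect due to a sign flip.
The step shows: -t*tan(t)**2 + t + tan(t)
The correct value should be: t*tan(t)**2 + t + tan(t)

Explanation: The sign of one term was flipped: the term t*tan(t)**2 was incorrectly written as -t*tan(t)**2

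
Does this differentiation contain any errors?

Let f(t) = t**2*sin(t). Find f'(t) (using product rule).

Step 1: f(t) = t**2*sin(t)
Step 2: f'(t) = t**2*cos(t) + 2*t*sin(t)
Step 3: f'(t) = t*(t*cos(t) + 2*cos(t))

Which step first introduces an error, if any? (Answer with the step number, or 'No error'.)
Step 3

Step 3 is incorrect due to a wrong trig function.
The step shows: t*(t*cos(t) + 2*cos(t))
The correct value should be: t*(t*cos(t) + 2*sin(t))

Explanation: sin(t) was incorrectly written as cos(t): the term t*(t*cos(t) + 2*sin(t)) was incorrectly written as t*(t*cos(t) + 2*cos(t))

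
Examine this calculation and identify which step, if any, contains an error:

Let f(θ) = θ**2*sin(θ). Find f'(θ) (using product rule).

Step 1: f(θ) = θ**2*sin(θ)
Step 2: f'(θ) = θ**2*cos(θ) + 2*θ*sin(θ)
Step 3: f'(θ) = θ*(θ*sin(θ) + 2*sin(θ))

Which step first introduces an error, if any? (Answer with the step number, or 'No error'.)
Step 3

Step 3 is incorrect due to a wrong trig function.
The step shows: θ*(θ*sin(θ) + 2*sin(θ))
The correct value should be: θ*(θ*cos(θ) + 2*sin(θ))

Explanation: cos(θ) was incorrectly written as sin(θ): the term θ*(θ*cos(θ) + 2*sin(θ)) was incorrectly written as θ*(θ*sin(θ) + 2*sin(θ))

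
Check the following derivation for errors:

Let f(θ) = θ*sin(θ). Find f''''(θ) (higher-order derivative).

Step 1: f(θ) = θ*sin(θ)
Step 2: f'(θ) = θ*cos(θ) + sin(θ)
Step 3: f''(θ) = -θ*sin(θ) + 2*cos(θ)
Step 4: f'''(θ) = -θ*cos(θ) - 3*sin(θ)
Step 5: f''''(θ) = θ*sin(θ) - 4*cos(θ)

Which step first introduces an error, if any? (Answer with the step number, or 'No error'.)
No error

All steps in this derivation are correct.
The final answer f''''(θ) = θ*sin(θ) - 4*cos(θ) is valid.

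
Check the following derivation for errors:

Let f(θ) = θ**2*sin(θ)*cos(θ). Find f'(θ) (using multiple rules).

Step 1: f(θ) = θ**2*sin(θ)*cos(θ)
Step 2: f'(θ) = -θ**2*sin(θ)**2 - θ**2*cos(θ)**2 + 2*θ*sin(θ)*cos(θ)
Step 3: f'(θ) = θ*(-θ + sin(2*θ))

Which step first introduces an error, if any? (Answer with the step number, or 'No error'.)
Step 2

Step 2 is incorrect due to a sign flip.
The step shows: -θ**2*sin(θ)**2 - θ**2*cos(θ)**2 + 2*θ*sin(θ)*cos(θ)
The correct value should be: -θ**2*sin(θ)**2 + θ**2*cos(θ)**2 + 2*θ*sin(θ)*cos(θ)

Explanation: The sign of one term was flipped: the term θ**2*cos(θ)**2 was incorrectly written as -θ**2*cos(θ)**2
The later steps are derived from this incorrect expression, so the error originates in Step 2.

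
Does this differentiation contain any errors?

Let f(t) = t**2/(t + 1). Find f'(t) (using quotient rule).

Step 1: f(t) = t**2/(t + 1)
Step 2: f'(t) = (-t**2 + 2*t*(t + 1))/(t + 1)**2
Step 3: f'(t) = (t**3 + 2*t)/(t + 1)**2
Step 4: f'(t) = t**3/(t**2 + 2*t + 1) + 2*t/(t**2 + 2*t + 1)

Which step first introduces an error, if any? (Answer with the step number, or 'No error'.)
Step 3

Step 3 is incorrect due to a wrong exponent.
The step shows: (t**3 + 2*t)/(t + 1)**2
The correct value should be: (t**2 + 2*t)/(t + 1)**2

Explanation: The exponent 2 on t was incorrectly written as 3: the term (t**2 + 2*t)/(t + 1)**2 was incorrectly written as (t**3 + 2*t)/(t + 1)**2
The later steps are derived from this incorrect expression, so the error originates in Step 3.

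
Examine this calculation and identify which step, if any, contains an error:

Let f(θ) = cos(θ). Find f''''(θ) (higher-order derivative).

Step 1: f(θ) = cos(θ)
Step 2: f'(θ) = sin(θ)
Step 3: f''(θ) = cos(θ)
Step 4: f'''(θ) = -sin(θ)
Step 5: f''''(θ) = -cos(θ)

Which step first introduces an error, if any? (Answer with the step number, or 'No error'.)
Step 2

Step 2 is incorrect due to a sign flip.
The step shows: sin(θ)
The correct value should be: -sin(θ)

Explanation: The sign of the whole expression was flipped: the term -sin(θ) was incorrectly written as sin(θ)
The later steps are derived from this incorrect expression, so the error originates in Step 2.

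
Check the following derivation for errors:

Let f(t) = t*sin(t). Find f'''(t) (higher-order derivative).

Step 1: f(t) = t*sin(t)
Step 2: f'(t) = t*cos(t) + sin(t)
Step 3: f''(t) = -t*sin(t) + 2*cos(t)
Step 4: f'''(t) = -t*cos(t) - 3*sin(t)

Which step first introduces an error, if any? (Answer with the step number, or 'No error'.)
No error

All steps in this derivation are correct.
The final answer f'''(t) = -t*cos(t) - 3*sin(t) is valid.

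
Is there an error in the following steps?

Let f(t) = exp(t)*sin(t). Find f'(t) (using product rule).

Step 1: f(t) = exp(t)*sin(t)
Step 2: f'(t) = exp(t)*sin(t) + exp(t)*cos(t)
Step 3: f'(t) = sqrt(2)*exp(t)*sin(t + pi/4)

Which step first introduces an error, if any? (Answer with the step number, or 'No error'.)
No error

All steps in this derivation are correct.
The final answer f'(t) = sqrt(2)*exp(t)*sin(t + pi/4) is valid.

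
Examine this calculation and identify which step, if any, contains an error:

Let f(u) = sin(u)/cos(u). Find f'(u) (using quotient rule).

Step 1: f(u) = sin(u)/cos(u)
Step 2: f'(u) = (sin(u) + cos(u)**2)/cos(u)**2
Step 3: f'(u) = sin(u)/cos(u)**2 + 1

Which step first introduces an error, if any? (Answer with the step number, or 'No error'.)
Step 2

Step 2 is incorrect due to a wrong exponent.
The step shows: (sin(u) + cos(u)**2)/cos(u)**2
The correct value should be: (sin(u)**2 + cos(u)**2)/cos(u)**2

Explanation: The exponent 2 on sin(u) was incorrectly written as 1: the term (sin(u)**2 + cos(u)**2)/cos(u)**2 was incorrectly written as (sin(u) + cos(u)**2)/cos(u)**2
The later steps are derived from this incorrect expression, so the error originates in Step 2.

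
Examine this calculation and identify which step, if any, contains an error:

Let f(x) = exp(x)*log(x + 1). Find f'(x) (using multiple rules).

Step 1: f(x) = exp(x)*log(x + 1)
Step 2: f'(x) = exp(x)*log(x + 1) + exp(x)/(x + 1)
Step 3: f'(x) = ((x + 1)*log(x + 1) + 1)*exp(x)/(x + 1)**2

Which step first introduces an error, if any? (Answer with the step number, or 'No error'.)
Step 3

Step 3 is incorrect due to a wrong exponent.
The step shows: ((x + 1)*log(x + 1) + 1)*exp(x)/(x + 1)**2
The correct value should be: ((x + 1)*log(x + 1) + 1)*exp(x)/(x + 1)

Explanation: The exponent -1 on x + 1 was incorrectly written as -2: the term ((x + 1)*log(x + 1) + 1)*exp(x)/(x + 1) was incorrectly written as ((x + 1)*log(x + 1) + 1)*exp(x)/(x + 1)**2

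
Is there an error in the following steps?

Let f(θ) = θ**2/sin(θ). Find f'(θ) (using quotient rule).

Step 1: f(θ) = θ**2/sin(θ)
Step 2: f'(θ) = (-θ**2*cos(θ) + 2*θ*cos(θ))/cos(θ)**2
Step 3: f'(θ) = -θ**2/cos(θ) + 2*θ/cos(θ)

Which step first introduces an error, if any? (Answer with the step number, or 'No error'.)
Step 2

Step 2 is incorrect due to a wrong trig function.
The step shows: (-θ**2*cos(θ) + 2*θ*cos(θ))/cos(θ)**2
The correct value should be: (-θ**2*cos(θ) + 2*θ*sin(θ))/sin(θ)**2

Explanation: sin(θ) was incorrectly written as cos(θ): the term (-θ**2*cos(θ) + 2*θ*sin(θ))/sin(θ)**2 was incorrectly written as (-θ**2*cos(θ) + 2*θ*cos(θ))/cos(θ)**2
The later steps are derived from this incorrect expression, so the error originates in Step 2.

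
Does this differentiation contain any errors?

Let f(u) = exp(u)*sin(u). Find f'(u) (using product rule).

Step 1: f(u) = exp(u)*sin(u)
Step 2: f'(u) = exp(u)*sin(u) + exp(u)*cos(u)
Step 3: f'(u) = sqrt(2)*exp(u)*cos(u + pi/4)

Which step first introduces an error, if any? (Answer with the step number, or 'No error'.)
Step 3

Step 3 is incorrect due to a wrong trig function.
The step shows: sqrt(2)*exp(u)*cos(u + pi/4)
The correct value should be: sqrt(2)*exp(u)*sin(u + pi/4)

Explanation: sin(u + pi/4) was incorrectly written as cos(u + pi/4): the term sqrt(2)*exp(u)*sin(u + pi/4) was incorrectly written as sqrt(2)*exp(u)*cos(u + pi/4)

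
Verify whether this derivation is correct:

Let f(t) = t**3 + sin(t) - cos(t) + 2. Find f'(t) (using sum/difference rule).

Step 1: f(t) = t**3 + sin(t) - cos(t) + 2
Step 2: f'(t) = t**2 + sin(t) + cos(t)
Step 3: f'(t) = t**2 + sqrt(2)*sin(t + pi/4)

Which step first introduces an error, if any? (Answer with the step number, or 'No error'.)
Step 2

Step 2 is incorrect due to a wrong coefficient.
The step shows: t**2 + sin(t) + cos(t)
The correct value should be: 3*t**2 + sin(t) + cos(t)

Explanation: The coefficient 3 was incorrectly written as 1: the term 3*t**2 was incorrectly written as t**2
The later steps are derived from this incorrect expression, so the error originates in Step 2.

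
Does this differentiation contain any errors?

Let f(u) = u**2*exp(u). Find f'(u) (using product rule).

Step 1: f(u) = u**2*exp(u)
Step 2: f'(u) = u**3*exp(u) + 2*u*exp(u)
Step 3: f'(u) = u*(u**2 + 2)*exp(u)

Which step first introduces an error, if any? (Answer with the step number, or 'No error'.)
Step 2

Step 2 is incorrect due to a wrong exponent.
The step shows: u**3*exp(u) + 2*u*exp(u)
The correct value should be: u**2*exp(u) + 2*u*exp(u)

Explanation: The exponent 2 on u was incorrectly written as 3: the term u**2*exp(u) was incorrectly written as u**3*exp(u)
The later steps are derived from this incorrect expression, so the error originates in Step 2.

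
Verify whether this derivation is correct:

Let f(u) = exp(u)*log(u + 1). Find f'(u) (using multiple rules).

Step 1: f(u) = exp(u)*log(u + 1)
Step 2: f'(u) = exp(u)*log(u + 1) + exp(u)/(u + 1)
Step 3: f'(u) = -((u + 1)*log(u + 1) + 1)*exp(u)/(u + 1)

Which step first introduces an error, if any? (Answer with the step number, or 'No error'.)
Step 3

Step 3 is incorrect due to a sign flip.
The step shows: -((u + 1)*log(u + 1) + 1)*exp(u)/(u + 1)
The correct value should be: ((u + 1)*log(u + 1) + 1)*exp(u)/(u + 1)

Explanation: The sign of the whole expression was flipped: the term ((u + 1)*log(u + 1) + 1)*exp(u)/(u + 1) was incorrectly written as -((u + 1)*log(u + 1) + 1)*exp(u)/(u + 1)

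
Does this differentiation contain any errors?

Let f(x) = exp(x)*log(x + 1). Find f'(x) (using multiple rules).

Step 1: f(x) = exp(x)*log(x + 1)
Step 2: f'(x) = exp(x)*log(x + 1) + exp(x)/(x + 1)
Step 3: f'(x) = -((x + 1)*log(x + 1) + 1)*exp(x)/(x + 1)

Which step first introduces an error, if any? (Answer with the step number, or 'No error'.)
Step 3

Step 3 is incorrect due to a sign flip.
The step shows: -((x + 1)*log(x + 1) + 1)*exp(x)/(x + 1)
The correct value should be: ((x + 1)*log(x + 1) + 1)*exp(x)/(x + 1)

Explanation: The sign of the whole expression was flipped: the term ((x + 1)*log(x + 1) + 1)*exp(x)/(x + 1) was incorrectly written as -((x + 1)*log(x + 1) + 1)*exp(x)/(x + 1)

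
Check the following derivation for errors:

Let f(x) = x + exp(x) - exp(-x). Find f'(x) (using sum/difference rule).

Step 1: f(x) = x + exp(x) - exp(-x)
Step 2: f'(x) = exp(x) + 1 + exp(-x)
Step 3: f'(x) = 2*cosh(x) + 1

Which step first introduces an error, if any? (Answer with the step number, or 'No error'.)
No error

All steps in this derivation are correct.
The final answer f'(x) = 2*cosh(x) + 1 is valid.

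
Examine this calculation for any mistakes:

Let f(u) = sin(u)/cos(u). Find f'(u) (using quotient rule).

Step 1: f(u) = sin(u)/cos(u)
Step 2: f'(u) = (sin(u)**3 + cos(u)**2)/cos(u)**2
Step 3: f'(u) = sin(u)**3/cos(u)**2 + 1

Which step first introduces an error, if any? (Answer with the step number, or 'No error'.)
Step 2

Step 2 is incorrect due to a wrong exponent.
The step shows: (sin(u)**3 + cos(u)**2)/cos(u)**2
The correct value should be: (sin(u)**2 + cos(u)**2)/cos(u)**2

Explanation: The exponent 2 on sin(u) was incorrectly written as 3: the term (sin(u)**2 + cos(u)**2)/cos(u)**2 was incorrectly written as (sin(u)**3 + cos(u)**2)/cos(u)**2
The later steps are derived from this incorrect expression, so the error originates in Step 2.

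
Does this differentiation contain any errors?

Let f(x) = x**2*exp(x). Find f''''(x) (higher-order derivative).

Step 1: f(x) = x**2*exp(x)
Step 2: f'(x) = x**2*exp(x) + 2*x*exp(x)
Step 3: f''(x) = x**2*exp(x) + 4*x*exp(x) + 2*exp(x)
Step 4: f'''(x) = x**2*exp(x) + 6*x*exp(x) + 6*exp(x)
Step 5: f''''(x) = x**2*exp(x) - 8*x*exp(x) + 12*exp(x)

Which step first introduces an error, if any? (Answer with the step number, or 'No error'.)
Step 5

Step 5 is incorrect due to a sign flip.
The step shows: x**2*exp(x) - 8*x*exp(x) + 12*exp(x)
The correct value should be: x**2*exp(x) + 8*x*exp(x) + 12*exp(x)

Explanation: The sign of one term was flipped: the term 8*x*exp(x) was incorrectly written as -8*x*exp(x)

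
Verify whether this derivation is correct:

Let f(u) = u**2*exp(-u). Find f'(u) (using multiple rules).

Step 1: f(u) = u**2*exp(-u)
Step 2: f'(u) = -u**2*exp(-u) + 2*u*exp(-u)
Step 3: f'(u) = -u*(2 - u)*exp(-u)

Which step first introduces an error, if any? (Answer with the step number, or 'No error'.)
Step 3

Step 3 is incorrect due to a sign flip.
The step shows: -u*(2 - u)*exp(-u)
The correct value should be: u*(2 - u)*exp(-u)

Explanation: The sign of the whole expression was flipped: the term u*(2 - u)*exp(-u) was incorrectly written as -u*(2 - u)*exp(-u)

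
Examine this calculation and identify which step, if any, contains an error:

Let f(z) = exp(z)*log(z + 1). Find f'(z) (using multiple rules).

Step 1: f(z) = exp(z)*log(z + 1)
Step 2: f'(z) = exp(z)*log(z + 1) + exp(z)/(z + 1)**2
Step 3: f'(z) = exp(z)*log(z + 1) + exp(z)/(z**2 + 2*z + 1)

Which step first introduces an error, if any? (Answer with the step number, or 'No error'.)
Step 2

Step 2 is incorrect due to a wrong exponent.
The step shows: exp(z)*log(z + 1) + exp(z)/(z + 1)**2
The correct value should be: exp(z)*log(z + 1) + exp(z)/(z + 1)

Explanation: The exponent -1 on z + 1 was incorrectly written as -2: the term exp(z)/(z + 1) was incorrectly written as exp(z)/(z + 1)**2
The later steps are derived from this incorrect expression, so the error originates in Step 2.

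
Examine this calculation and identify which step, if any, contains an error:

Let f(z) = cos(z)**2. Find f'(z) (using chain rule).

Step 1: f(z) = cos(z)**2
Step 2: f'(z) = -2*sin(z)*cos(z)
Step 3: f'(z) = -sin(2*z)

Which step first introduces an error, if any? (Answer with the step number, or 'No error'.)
No error

All steps in this derivation are correct.
The final answer f'(z) = -sin(2*z) is valid.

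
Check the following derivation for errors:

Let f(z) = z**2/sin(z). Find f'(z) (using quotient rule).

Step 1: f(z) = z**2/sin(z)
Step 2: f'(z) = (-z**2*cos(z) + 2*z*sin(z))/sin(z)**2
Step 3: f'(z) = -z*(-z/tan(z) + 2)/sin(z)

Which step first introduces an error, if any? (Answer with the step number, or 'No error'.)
Step 3

Step 3 is incorrect due to a sign flip.
The step shows: -z*(-z/tan(z) + 2)/sin(z)
The correct value should be: z*(-z/tan(z) + 2)/sin(z)

Explanation: The sign of the whole expression was flipped: the term z*(-z/tan(z) + 2)/sin(z) was incorrectly written as -z*(-z/tan(z) + 2)/sin(z)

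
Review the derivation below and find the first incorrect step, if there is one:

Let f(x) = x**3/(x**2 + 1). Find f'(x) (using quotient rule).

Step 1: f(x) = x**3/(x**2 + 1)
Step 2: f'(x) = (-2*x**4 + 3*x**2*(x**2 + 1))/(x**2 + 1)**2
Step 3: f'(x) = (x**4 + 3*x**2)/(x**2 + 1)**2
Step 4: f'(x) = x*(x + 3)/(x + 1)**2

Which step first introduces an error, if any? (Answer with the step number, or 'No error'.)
Step 4

Step 4 is incorrect due to a wrong exponent.
The step shows: x*(x + 3)/(x + 1)**2
The correct value should be: x**2*(x**2 + 3)/(x**2 + 1)**2

Explanation: The exponent 2 on x was incorrectly written as 1: the term x**2*(x**2 + 3)/(x**2 + 1)**2 was incorrectly written as x*(x + 3)/(x + 1)**2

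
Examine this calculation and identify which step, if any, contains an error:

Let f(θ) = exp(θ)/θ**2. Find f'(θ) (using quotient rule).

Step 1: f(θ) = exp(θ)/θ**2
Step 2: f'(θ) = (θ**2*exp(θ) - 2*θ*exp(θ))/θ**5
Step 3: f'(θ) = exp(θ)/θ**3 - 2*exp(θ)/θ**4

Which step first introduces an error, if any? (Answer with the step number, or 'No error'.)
Step 2

Step 2 is incorrect due to a wrong exponent.
The step shows: (θ**2*exp(θ) - 2*θ*exp(θ))/θ**5
The correct value should be: (θ**2*exp(θ) - 2*θ*exp(θ))/θ**4

Explanation: The exponent -4 on θ was incorrectly written as -5: the term (θ**2*exp(θ) - 2*θ*exp(θ))/θ**4 was incorrectly written as (θ**2*exp(θ) - 2*θ*exp(θ))/θ**5
The later steps are derived from this incorrect expression, so the error originates in Step 2.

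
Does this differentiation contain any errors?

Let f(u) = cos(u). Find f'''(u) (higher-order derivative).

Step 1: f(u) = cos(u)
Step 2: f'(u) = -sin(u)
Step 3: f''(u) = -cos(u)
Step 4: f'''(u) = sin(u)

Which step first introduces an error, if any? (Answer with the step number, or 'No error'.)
No error

All steps in this derivation are correct.
The final answer f'''(u) = sin(u) is valid.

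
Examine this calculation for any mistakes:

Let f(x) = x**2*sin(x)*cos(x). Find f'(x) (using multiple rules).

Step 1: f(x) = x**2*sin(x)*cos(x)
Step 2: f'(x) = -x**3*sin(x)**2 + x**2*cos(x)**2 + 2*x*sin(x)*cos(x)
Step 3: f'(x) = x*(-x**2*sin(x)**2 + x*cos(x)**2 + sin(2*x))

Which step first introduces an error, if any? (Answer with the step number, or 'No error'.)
Step 2

Step 2 is incorrect due to a wrong exponent.
The step shows: -x**3*sin(x)**2 + x**2*cos(x)**2 + 2*x*sin(x)*cos(x)
The correct value should be: -x**2*sin(x)**2 + x**2*cos(x)**2 + 2*x*sin(x)*cos(x)

Explanation: The exponent 2 on x was incorrectly written as 3: the term -x**2*sin(x)**2 was incorrectly written as -x**3*sin(x)**2
The later steps are derived from this incorrect expression, so the error originates in Step 2.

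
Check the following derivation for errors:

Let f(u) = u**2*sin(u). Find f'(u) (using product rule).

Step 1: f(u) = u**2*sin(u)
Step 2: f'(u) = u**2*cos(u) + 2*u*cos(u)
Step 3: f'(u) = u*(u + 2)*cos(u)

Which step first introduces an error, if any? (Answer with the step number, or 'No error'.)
Step 2

Step 2 is incorrect due to a wrong trig function.
The step shows: u**2*cos(u) + 2*u*cos(u)
The correct value should be: u**2*cos(u) + 2*u*sin(u)

Explanation: sin(u) was incorrectly written as cos(u): the term 2*u*sin(u) was incorrectly written as 2*u*cos(u)
The later steps are derived from this incorrect expression, so the error originates in Step 2.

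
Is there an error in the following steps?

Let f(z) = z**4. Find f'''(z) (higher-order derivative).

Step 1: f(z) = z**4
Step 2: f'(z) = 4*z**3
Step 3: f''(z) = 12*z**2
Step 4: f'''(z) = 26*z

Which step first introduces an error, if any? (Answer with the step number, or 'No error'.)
Step 4

Step 4 is incorrect due to a wrong coefficient.
The step shows: 26*z
The correct value should be: 24*z

Explanation: The coefficient 24 was incorrectly written as 26: the term 24*z was incorrectly written as 26*z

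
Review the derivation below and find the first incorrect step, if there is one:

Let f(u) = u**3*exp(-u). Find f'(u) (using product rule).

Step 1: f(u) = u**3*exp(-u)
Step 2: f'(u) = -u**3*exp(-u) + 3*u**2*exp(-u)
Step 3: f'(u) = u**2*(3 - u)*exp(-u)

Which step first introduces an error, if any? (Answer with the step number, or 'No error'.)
No error

All steps in this derivation are correct.
The final answer f'(u) = u**2*(3 - u)*exp(-u) is valid.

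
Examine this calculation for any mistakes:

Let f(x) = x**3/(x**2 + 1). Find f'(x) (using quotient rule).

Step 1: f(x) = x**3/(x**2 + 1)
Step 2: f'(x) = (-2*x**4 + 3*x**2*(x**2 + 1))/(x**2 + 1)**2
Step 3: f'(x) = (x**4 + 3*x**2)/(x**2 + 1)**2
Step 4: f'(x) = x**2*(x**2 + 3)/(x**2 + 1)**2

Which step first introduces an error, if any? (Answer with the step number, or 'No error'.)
No error

All steps in this derivation are correct.
The final answer f'(x) = x**2*(x**2 + 3)/(x**2 + 1)**2 is valid.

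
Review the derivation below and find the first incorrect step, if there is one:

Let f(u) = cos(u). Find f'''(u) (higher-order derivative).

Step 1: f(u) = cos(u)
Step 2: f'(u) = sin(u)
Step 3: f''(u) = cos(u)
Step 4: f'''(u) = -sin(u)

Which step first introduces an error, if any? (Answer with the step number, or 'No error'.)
Step 2

Step 2 is incorrect due to a sign flip.
The step shows: sin(u)
The correct value should be: -sin(u)

Explanation: The sign of the whole expression was flipped: the term -sin(u) was incorrectly written as sin(u)
The later steps are derived from this incorrect expression, so the error originates in Step 2.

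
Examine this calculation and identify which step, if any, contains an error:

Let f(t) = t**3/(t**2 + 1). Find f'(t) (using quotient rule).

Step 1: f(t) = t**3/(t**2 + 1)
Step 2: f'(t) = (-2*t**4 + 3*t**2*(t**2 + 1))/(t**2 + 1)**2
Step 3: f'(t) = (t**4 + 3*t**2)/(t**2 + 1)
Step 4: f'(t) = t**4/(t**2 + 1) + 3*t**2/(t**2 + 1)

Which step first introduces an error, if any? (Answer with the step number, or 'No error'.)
Step 3

Step 3 is incorrect due to a wrong exponent.
The step shows: (t**4 + 3*t**2)/(t**2 + 1)
The correct value should be: (t**4 + 3*t**2)/(t**2 + 1)**2

Explanation: The exponent -2 on t**2 + 1 was incorrectly written as -1: the term (t**4 + 3*t**2)/(t**2 + 1)**2 was incorrectly written as (t**4 + 3*t**2)/(t**2 + 1)
The later steps are derived from this incorrect expression, so the error originates in Step 3.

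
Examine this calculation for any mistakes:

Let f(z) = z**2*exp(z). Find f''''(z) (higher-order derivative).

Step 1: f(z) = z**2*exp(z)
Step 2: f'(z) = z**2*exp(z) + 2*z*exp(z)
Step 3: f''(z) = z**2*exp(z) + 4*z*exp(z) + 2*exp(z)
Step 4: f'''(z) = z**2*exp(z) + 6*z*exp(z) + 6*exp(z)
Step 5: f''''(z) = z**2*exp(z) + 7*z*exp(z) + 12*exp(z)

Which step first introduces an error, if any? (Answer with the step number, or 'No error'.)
Step 5

Step 5 is incorrect due to a wrong coefficient.
The step shows: z**2*exp(z) + 7*z*exp(z) + 12*exp(z)
The correct value should be: z**2*exp(z) + 8*z*exp(z) + 12*exp(z)

Explanation: The coefficient 8 was incorrectly written as 7: the term 8*z*exp(z) was incorrectly written as 7*z*exp(z)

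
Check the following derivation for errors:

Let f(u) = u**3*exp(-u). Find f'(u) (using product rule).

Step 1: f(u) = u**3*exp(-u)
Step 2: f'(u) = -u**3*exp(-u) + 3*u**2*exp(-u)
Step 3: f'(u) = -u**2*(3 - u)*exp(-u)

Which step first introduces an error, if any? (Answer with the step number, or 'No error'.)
Step 3

Step 3 is incorrect due to a sign flip.
The step shows: -u**2*(3 - u)*exp(-u)
The correct value should be: u**2*(3 - u)*exp(-u)

Explanation: The sign of the whole expression was flipped: the term u**2*(3 - u)*exp(-u) was incorrectly written as -u**2*(3 - u)*exp(-u)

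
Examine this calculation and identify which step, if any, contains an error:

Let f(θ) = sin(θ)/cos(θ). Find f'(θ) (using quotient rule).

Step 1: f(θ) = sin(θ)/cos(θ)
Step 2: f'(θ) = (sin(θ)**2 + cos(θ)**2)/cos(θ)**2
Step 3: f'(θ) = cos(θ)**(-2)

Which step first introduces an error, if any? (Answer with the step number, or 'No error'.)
No error

All steps in this derivation are correct.
The final answer f'(θ) = cos(θ)**(-2) is valid.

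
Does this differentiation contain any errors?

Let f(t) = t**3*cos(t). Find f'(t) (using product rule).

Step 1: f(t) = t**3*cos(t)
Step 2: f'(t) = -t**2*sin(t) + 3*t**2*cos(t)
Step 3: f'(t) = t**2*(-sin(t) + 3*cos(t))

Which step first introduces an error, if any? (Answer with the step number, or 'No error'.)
Step 2

Step 2 is incorrect due to a wrong exponent.
The step shows: -t**2*sin(t) + 3*t**2*cos(t)
The correct value should be: -t**3*sin(t) + 3*t**2*cos(t)

Explanation: The exponent 3 on t was incorrectly written as 2: the term -t**3*sin(t) was incorrectly written as -t**2*sin(t)
The later steps are derived from this incorrect expression, so the error originates in Step 2.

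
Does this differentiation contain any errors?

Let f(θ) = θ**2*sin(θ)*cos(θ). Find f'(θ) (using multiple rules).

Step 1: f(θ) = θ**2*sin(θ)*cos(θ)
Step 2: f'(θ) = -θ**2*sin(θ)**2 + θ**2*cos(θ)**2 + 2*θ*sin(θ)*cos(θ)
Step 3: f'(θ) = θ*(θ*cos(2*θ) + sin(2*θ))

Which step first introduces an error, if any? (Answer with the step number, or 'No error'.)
No error

All steps in this derivation are correct.
The final answer f'(θ) = θ*(θ*cos(2*θ) + sin(2*θ)) is valid.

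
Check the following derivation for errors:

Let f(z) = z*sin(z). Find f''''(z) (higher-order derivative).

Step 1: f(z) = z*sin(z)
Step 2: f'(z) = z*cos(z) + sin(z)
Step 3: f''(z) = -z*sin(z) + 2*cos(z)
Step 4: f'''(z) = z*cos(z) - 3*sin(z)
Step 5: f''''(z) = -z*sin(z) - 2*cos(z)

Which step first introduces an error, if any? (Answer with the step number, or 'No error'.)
Step 4

Step 4 is incorrect due to a sign flip.
The step shows: z*cos(z) - 3*sin(z)
The correct value should be: -z*cos(z) - 3*sin(z)

Explanation: The sign of one term was flipped: the term -z*cos(z) was incorrectly written as z*cos(z)
The later steps are derived from this incorrect expression, so the error originates in Step 4.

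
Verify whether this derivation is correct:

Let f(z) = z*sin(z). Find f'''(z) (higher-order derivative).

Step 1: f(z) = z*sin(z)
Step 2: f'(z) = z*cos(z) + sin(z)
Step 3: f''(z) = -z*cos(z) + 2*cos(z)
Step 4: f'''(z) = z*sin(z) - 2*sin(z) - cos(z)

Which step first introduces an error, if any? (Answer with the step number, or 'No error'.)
Step 3

Step 3 is incorrect due to a wrong trig function.
The step shows: -z*cos(z) + 2*cos(z)
The correct value should be: -z*sin(z) + 2*cos(z)

Explanation: sin(z) was incorrectly written as cos(z): the term -z*sin(z) was incorrectly written as -z*cos(z)
The later steps are derived from this incorrect expression, so the error originates in Step 3.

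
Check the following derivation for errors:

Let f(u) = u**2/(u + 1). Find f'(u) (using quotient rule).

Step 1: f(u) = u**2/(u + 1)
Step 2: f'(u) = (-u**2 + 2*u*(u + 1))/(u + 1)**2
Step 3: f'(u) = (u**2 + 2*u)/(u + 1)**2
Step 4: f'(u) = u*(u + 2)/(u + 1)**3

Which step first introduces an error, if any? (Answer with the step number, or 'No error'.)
Step 4

Step 4 is incorrect due to a wrong exponent.
The step shows: u*(u + 2)/(u + 1)**3
The correct value should be: u*(u + 2)/(u + 1)**2

Explanation: The exponent -2 on u + 1 was incorrectly written as -3: the term u*(u + 2)/(u + 1)**2 was incorrectly written as u*(u + 2)/(u + 1)**3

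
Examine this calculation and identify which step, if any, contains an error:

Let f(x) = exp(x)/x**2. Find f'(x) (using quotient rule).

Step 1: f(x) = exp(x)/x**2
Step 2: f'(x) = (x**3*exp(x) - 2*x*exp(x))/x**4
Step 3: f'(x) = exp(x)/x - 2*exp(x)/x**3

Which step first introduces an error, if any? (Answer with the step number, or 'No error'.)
Step 2

Step 2 is incorrect due to a wrong exponent.
The step shows: (x**3*exp(x) - 2*x*exp(x))/x**4
The correct value should be: (x**2*exp(x) - 2*x*exp(x))/x**4

Explanation: The exponent 2 on x was incorrectly written as 3: the term (x**2*exp(x) - 2*x*exp(x))/x**4 was incorrectly written as (x**3*exp(x) - 2*x*exp(x))/x**4
The later steps are derived from this incorrect expression, so the error originates in Step 2.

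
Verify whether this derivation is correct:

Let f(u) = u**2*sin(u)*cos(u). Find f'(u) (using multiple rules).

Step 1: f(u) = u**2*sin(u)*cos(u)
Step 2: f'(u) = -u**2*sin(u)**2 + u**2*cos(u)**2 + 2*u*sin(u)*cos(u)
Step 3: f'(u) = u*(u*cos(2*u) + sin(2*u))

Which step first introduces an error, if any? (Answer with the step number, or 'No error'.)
No error

All steps in this derivation are correct.
The final answer f'(u) = u*(u*cos(2*u) + sin(2*u)) is valid.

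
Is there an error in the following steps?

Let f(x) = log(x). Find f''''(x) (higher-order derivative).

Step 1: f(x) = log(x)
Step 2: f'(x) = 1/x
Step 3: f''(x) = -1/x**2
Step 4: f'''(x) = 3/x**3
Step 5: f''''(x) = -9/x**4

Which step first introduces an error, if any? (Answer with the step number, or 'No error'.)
Step 4

Step 4 is incorrect due to a wrong coefficient.
The step shows: 3/x**3
The correct value should be: 2/x**3

Explanation: The coefficient 2 was incorrectly written as 3: the term 2/x**3 was incorrectly written as 3/x**3
The later steps are derived from this incorrect expression, so the error originates in Step 4.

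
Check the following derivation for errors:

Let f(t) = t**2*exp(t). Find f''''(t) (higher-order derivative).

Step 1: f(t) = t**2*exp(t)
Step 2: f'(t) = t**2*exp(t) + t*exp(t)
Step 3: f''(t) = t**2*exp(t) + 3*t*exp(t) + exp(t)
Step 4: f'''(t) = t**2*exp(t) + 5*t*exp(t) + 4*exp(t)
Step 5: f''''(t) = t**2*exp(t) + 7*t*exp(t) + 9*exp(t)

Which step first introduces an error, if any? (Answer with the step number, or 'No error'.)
Step 2

Step 2 is incorrect due to a wrong coefficient.
The step shows: t**2*exp(t) + t*exp(t)
The correct value should be: t**2*exp(t) + 2*t*exp(t)

Explanation: The coefficient 2 was incorrectly written as 1: the term 2*t*exp(t) was incorrectly written as t*exp(t)
The later steps are derived from this incorrect expression, so the error originates in Step 2.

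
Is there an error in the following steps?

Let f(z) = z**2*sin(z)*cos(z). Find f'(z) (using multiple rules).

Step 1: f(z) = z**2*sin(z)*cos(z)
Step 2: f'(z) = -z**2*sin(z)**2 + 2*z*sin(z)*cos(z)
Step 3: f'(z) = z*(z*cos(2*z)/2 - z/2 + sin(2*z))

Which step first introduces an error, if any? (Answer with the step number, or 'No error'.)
Step 2

Step 2 is incorrect due to a dropped term.
The step shows: -z**2*sin(z)**2 + 2*z*sin(z)*cos(z)
The correct value should be: -z**2*sin(z)**2 + z**2*cos(z)**2 + 2*z*sin(z)*cos(z)

Explanation: A term was dropped: the term z**2*cos(z)**2 was incorrectly omitted
The later steps are derived from this incorrect expression, so the error originates in Step 2.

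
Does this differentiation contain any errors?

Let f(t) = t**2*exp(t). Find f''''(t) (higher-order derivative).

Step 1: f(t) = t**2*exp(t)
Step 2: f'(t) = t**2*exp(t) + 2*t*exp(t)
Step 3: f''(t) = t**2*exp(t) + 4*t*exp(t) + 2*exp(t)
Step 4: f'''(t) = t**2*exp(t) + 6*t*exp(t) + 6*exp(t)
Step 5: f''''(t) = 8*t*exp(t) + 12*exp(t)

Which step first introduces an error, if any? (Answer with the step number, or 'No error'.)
Step 5

Step 5 is incorrect due to a dropped term.
The step shows: 8*t*exp(t) + 12*exp(t)
The correct value should be: t**2*exp(t) + 8*t*exp(t) + 12*exp(t)

Explanation: A term was dropped: the term t**2*exp(t) was incorrectly omitted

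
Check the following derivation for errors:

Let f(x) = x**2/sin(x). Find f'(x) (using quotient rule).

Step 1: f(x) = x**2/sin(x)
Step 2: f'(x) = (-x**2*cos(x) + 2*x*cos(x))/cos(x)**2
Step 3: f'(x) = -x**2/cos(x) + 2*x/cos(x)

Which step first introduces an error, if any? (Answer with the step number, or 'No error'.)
Step 2

Step 2 is incorrect due to a wrong trig function.
The step shows: (-x**2*cos(x) + 2*x*cos(x))/cos(x)**2
The correct value should be: (-x**2*cos(x) + 2*x*sin(x))/sin(x)**2

Explanation: sin(x) was incorrectly written as cos(x): the term (-x**2*cos(x) + 2*x*sin(x))/sin(x)**2 was incorrectly written as (-x**2*cos(x) + 2*x*cos(x))/cos(x)**2
The later steps are derived from this incorrect expression, so the error originates in Step 2.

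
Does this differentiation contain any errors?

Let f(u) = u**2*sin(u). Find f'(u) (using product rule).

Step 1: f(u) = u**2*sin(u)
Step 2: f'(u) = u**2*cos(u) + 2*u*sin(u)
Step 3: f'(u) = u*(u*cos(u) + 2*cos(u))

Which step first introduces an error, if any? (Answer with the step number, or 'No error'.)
Step 3

Step 3 is incorrect due to a wrong trig function.
The step shows: u*(u*cos(u) + 2*cos(u))
The correct value should be: u*(u*cos(u) + 2*sin(u))

Explanation: sin(u) was incorrectly written as cos(u): the term u*(u*cos(u) + 2*sin(u)) was incorrectly written as u*(u*cos(u) + 2*cos(u))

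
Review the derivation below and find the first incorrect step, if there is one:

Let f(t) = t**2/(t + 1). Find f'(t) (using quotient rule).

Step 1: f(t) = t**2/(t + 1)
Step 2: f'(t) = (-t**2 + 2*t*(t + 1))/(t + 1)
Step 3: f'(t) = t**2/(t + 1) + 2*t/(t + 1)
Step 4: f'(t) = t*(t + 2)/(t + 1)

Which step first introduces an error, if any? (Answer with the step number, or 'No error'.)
Step 2

Step 2 is incorrect due to a wrong exponent.
The step shows: (-t**2 + 2*t*(t + 1))/(t + 1)
The correct value should be: (-t**2 + 2*t*(t + 1))/(t + 1)**2

Explanation: The exponent -2 on t + 1 was incorrectly written as -1: the term (-t**2 + 2*t*(t + 1))/(t + 1)**2 was incorrectly written as (-t**2 + 2*t*(t + 1))/(t + 1)
The later steps are derived from this incorrect expression, so the error originates in Step 2.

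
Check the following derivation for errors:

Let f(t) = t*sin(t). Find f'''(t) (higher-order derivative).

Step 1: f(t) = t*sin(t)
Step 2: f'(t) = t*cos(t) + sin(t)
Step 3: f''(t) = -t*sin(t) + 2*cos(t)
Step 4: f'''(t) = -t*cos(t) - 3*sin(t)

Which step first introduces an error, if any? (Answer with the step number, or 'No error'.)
No error

All steps in this derivation are correct.
The final answer f'''(t) = -t*cos(t) - 3*sin(t) is valid.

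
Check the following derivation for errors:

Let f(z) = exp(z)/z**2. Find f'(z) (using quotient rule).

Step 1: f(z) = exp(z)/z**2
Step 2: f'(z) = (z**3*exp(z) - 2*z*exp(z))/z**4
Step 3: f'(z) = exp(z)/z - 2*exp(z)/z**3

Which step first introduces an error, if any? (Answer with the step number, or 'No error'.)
Step 2

Step 2 is incorrect due to a wrong exponent.
The step shows: (z**3*exp(z) - 2*z*exp(z))/z**4
The correct value should be: (z**2*exp(z) - 2*z*exp(z))/z**4

Explanation: The exponent 2 on z was incorrectly written as 3: the term (z**2*exp(z) - 2*z*exp(z))/z**4 was incorrectly written as (z**3*exp(z) - 2*z*exp(z))/z**4
The later steps are derived from this incorrect expression, so the error originates in Step 2.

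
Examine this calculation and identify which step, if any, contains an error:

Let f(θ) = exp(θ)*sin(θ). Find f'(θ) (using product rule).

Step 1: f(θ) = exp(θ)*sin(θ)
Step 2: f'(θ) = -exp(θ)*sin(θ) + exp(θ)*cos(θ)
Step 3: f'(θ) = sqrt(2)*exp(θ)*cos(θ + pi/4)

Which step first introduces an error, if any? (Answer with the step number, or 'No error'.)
Step 2

Step 2 is incorrect due to a sign flip.
The step shows: -exp(θ)*sin(θ) + exp(θ)*cos(θ)
The correct value should be: exp(θ)*sin(θ) + exp(θ)*cos(θ)

Explanation: The sign of one term was flipped: the term exp(θ)*sin(θ) was incorrectly written as -exp(θ)*sin(θ)
The later steps are derived from this incorrect expression, so the error originates in Step 2.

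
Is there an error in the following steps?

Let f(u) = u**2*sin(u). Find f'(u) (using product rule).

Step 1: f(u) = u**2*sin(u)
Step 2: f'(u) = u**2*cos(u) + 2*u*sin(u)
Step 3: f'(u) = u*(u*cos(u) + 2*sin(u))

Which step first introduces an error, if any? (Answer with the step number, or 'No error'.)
No error

All steps in this derivation are correct.
The final answer f'(u) = u*(u*cos(u) + 2*sin(u)) is valid.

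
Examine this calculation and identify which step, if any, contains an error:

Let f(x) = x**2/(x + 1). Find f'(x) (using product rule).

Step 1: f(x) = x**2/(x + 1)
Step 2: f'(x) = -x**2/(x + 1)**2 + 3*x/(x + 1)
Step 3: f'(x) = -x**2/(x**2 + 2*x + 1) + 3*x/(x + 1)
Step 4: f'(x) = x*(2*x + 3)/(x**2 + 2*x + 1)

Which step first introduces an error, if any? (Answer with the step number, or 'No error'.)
Step 2

Step 2 is incorrect due to a wrong coefficient.
The step shows: -x**2/(x + 1)**2 + 3*x/(x + 1)
The correct value should be: -x**2/(x + 1)**2 + 2*x/(x + 1)

Explanation: The coefficient 2 was incorrectly written as 3: the term 2*x/(x + 1) was incorrectly written as 3*x/(x + 1)
The later steps are derived from this incorrect expression, so the error originates in Step 2.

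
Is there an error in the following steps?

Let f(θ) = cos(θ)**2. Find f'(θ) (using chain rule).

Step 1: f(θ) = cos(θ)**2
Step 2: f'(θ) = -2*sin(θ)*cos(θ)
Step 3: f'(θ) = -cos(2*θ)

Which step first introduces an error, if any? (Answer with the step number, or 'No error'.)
Step 3

Step 3 is incorrect due to a wrong trig function.
The step shows: -cos(2*θ)
The correct value should be: -sin(2*θ)

Explanation: sin(2*θ) was incorrectly written as cos(2*θ): the term -sin(2*θ) was incorrectly written as -cos(2*θ)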